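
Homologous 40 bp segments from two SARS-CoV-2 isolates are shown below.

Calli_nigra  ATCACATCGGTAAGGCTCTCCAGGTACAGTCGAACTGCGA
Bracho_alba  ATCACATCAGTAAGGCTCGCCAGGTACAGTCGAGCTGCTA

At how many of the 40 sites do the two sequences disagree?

The sequences differ at positions 9 (G/A), 19 (T/G), 34 (A/G), 39 (G/T).
That gives 4 mismatches out of 40 aligned sites, so the Hamming distance is 4.

4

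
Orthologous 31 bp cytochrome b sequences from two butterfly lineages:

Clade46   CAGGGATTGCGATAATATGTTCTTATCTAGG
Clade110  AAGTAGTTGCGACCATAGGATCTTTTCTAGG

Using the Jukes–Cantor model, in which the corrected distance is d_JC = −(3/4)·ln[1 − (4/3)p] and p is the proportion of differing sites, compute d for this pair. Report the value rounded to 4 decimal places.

0.3672

The sequences differ at positions 1 (C/A), 4 (G/T), 5 (G/A), 6 (A/G), 13 (T/C), 14 (A/C), 18 (T/G), 20 (T/A), 25 (A/T).
p = 9/31 = 0.290323.
d = −0.75 · ln(1 − (4/3)·0.290323) = −0.75 · ln(0.612903) = −0.75 · (-0.489549) = 0.3672.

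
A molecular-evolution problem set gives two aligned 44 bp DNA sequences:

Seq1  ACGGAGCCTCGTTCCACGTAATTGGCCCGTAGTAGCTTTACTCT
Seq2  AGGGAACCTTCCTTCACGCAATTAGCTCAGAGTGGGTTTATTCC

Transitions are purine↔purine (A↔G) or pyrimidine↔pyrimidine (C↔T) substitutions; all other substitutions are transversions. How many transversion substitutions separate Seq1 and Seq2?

4

The sequences differ at positions 2 (C/G, transversion), 6 (G/A, transition), 10 (C/T, transition), 11 (G/C, transversion), 12 (T/C, transition), 14 (C/T, transition), 19 (T/C, transition), 24 (G/A, transition), 27 (C/T, transition), 29 (G/A, transition), 30 (T/G, transversion), 34 (A/G, transition), 36 (C/G, transversion), 41 (C/T, transition), 44 (T/C, transition).
Of the 15 differences, 11 transitions and 4 transversions, so the answer is 4.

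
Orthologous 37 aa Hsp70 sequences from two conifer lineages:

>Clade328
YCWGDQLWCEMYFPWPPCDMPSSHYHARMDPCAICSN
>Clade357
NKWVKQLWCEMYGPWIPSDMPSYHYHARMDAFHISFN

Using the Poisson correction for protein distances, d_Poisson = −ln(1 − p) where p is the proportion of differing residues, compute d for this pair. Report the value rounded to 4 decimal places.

Mismatches occur at site 1 (Y→N), site 2 (C→K), site 4 (G→V), site 5 (D→K), site 13 (F→G), site 16 (P→I), site 18 (C→S), site 23 (S→Y), site 31 (P→A), site 32 (C→F), site 33 (A→H), site 35 (C→S), site 36 (S→F).
p = 13/37 = 0.351351.
d = −ln(1 − 0.351351) = −ln(0.648649) = 0.4329.

0.4329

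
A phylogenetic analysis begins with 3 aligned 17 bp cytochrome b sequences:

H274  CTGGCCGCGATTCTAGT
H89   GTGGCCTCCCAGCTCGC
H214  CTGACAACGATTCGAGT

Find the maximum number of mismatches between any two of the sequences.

11

Pairwise Hamming distances:
  H274 vs H89: 8
  H274 vs H214: 4
  H89 vs H214: 11
The largest is 11, between H89 and H214.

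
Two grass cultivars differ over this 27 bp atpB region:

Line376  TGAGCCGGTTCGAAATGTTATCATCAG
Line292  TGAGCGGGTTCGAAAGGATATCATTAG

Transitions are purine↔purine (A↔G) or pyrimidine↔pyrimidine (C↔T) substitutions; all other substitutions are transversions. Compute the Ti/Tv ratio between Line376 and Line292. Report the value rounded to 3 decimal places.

The sequences differ at positions 6 (C/G, transversion), 16 (T/G, transversion), 18 (T/A, transversion), 25 (C/T, transition).
Of the 4 differences, 1 transition and 3 transversions, so Ti/Tv = 1/3 = 0.333.

0.333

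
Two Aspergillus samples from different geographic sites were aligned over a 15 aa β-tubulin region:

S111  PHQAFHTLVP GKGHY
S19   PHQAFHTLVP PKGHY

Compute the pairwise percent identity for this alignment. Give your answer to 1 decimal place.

Differing sites — 11:G/P.
14 of the 15 sites match, so the percent identity is 14/15 × 100 = 93.3%.

93.3%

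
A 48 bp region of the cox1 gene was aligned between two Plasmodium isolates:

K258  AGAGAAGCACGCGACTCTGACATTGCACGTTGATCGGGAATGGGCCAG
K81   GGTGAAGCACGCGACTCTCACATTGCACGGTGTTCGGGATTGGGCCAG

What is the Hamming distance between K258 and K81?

6

Differing sites — 1:A/G; 3:A/T; 19:G/C; 30:T/G; 33:A/T; 40:A/T.
That gives 6 mismatches out of 48 aligned sites, so the Hamming distance is 6.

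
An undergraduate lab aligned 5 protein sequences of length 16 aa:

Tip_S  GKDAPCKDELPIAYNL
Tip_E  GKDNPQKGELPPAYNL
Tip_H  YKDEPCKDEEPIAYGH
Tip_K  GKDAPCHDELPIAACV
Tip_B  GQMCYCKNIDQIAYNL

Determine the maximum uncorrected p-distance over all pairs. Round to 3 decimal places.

0.750

Pairwise Hamming distances:
  Tip_S vs Tip_E: 4
  Tip_S vs Tip_H: 5
  Tip_S vs Tip_K: 4
  Tip_S vs Tip_B: 8
  Tip_E vs Tip_H: 8
  Tip_E vs Tip_K: 8
  Tip_E vs Tip_B: 10
  Tip_H vs Tip_K: 7
  Tip_H vs Tip_B: 11
  Tip_K vs Tip_B: 12
The largest is 12 mismatches, between Tip_K and Tip_B; p = 12/16 = 0.750.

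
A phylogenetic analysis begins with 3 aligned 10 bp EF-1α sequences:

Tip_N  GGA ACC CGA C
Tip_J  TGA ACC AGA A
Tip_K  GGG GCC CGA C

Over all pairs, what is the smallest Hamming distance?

2

Pairwise Hamming distances:
  Tip_N vs Tip_J: 3
  Tip_N vs Tip_K: 2
  Tip_J vs Tip_K: 5
The smallest is 2, between Tip_N and Tip_K.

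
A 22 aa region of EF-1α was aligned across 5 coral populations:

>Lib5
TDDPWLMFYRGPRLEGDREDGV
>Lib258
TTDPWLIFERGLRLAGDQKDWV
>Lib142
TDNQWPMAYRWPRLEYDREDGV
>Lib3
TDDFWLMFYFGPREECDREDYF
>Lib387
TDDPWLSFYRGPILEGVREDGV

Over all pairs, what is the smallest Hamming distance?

Pairwise Hamming distances:
  Lib5 vs Lib258: 8
  Lib5 vs Lib142: 6
  Lib5 vs Lib3: 6
  Lib5 vs Lib387: 3
  Lib258 vs Lib142: 14
  Lib258 vs Lib3: 13
  Lib258 vs Lib387: 10
  Lib142 vs Lib3: 10
  Lib142 vs Lib387: 9
  Lib3 vs Lib387: 9
The smallest is 3, between Lib5 and Lib387.

3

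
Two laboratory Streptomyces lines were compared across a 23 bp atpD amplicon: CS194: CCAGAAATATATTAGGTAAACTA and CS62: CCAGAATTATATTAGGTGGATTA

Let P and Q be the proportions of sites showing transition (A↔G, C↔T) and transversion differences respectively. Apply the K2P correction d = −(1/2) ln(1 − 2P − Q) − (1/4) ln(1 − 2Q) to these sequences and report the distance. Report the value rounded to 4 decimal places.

Mismatches occur at site 7 (A→T, transversion), site 18 (A→G, transition), site 19 (A→G, transition), site 21 (C→T, transition).
Of the 4 differences, 3 transitions and 1 transversion over 23 sites: P = 3/23 = 0.130435, Q = 1/23 = 0.043478.
d = −0.5·ln(0.695652) − 0.25·ln(0.913044) = −0.5·(-0.362906) − 0.25·(-0.090971) = 0.2042.

0.2042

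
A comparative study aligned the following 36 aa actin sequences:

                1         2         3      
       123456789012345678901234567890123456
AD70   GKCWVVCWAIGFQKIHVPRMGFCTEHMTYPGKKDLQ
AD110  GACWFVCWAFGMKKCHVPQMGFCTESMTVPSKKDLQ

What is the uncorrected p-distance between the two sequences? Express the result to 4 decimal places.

Differing sites — 2:K/A; 5:V/F; 10:I/F; 12:F/M; 13:Q/K; 15:I/C; 19:R/Q; 26:H/S; 29:Y/V; 31:G/S.
There are 10 differences over 36 sites, so p = 10/36 = 0.2778.

0.2778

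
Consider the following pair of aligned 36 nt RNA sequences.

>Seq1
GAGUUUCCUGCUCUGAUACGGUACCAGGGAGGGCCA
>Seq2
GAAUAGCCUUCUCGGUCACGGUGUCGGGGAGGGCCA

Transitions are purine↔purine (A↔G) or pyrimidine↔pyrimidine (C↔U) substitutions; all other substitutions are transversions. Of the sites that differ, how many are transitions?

5

The sequences differ at positions 3 (G/A, transition), 5 (U/A, transversion), 6 (U/G, transversion), 10 (G/U, transversion), 14 (U/G, transversion), 16 (A/U, transversion), 17 (U/C, transition), 23 (A/G, transition), 24 (C/U, transition), 26 (A/G, transition).
Of the 10 differences, 5 transitions and 5 transversions, so the answer is 5.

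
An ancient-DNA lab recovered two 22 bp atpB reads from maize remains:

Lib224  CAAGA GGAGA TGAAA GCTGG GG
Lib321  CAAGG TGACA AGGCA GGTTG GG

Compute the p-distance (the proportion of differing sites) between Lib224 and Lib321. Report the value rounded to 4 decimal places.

0.3636

Differing sites — 5:A/G; 6:G/T; 9:G/C; 11:T/A; 13:A/G; 14:A/C; 17:C/G; 19:G/T.
There are 8 differences over 22 sites, so p = 8/22 = 0.3636.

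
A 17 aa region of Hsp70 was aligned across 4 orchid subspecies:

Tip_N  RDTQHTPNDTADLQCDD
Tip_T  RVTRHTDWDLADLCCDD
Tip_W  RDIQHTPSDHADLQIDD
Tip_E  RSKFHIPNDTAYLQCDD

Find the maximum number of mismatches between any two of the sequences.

Pairwise Hamming distances:
  Tip_N vs Tip_T: 6
  Tip_N vs Tip_W: 4
  Tip_N vs Tip_E: 5
  Tip_T vs Tip_W: 8
  Tip_T vs Tip_E: 9
  Tip_W vs Tip_E: 8
The largest is 9, between Tip_T and Tip_E.

9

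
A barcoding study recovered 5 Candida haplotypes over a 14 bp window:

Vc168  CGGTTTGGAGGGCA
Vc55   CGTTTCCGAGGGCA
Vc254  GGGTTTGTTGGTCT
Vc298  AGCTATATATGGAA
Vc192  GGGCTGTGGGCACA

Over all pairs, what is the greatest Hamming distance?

Pairwise Hamming distances:
  Vc168 vs Vc55: 3
  Vc168 vs Vc254: 5
  Vc168 vs Vc298: 7
  Vc168 vs Vc192: 7
  Vc55 vs Vc254: 8
  Vc55 vs Vc298: 8
  Vc55 vs Vc192: 8
  Vc254 vs Vc298: 9
  Vc254 vs Vc192: 8
  Vc298 vs Vc192: 12
The largest is 12, between Vc298 and Vc192.

12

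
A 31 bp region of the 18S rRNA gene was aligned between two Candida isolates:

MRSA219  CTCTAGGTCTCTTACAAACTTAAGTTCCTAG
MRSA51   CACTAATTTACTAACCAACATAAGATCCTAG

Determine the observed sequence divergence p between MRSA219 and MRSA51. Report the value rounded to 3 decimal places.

0.290

Mismatches occur at site 2 (T/A), site 6 (G/A), site 7 (G/T), site 9 (C/T), site 10 (T/A), site 13 (T/A), site 16 (A/C), site 20 (T/A), site 25 (T/A).
There are 9 differences over 31 sites, so p = 9/31 = 0.290.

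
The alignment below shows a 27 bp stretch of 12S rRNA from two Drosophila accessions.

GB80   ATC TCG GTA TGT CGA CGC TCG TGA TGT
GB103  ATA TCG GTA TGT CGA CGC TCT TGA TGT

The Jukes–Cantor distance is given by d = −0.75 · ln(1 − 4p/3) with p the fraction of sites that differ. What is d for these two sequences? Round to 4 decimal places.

0.0780

Differing sites — 3:C/A; 21:G/T.
p = 2/27 = 0.074074.
d = −0.75 · ln(1 − (4/3)·0.074074) = −0.75 · ln(0.901235) = −0.75 · (-0.103989) = 0.0780.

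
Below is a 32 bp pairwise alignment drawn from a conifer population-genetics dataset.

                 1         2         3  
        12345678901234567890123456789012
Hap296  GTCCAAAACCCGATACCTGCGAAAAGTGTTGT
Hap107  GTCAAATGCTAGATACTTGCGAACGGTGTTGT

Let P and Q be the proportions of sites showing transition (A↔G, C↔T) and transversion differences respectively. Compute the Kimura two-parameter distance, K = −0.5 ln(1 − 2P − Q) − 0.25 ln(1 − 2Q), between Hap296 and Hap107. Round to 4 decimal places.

0.3069

Mismatches occur at site 4 (C/A, transversion), site 7 (A/T, transversion), site 8 (A/G, transition), site 10 (C/T, transition), site 11 (C/A, transversion), site 17 (C/T, transition), site 24 (A/C, transversion), site 25 (A/G, transition).
Of the 8 differences, 4 transitions and 4 transversions over 32 sites: P = 4/32 = 0.125000, Q = 4/32 = 0.125000.
d = −0.5·ln(0.625000) − 0.25·ln(0.750000) = −0.5·(-0.470004) − 0.25·(-0.287682) = 0.3069.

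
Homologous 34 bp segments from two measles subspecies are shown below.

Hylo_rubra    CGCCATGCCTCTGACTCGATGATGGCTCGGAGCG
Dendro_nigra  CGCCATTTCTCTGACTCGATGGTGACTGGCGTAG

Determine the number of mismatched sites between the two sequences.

9

Differing sites — 7:G/T; 8:C/T; 22:A/G; 25:G/A; 28:C/G; 30:G/C; 31:A/G; 32:G/T; 33:C/A.
That gives 9 mismatches out of 34 aligned sites, so the Hamming distance is 9.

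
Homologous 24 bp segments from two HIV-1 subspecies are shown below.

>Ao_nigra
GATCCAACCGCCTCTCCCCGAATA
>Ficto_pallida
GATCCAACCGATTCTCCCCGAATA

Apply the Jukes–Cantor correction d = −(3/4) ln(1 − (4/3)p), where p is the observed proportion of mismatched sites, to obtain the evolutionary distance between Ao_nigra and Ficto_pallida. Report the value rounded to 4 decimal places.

0.0883

The sequences differ at positions 11 (C/A), 12 (C/T).
p = 2/24 = 0.083333.
d = −0.75 · ln(1 − (4/3)·0.083333) = −0.75 · ln(0.888889) = −0.75 · (-0.117783) = 0.0883.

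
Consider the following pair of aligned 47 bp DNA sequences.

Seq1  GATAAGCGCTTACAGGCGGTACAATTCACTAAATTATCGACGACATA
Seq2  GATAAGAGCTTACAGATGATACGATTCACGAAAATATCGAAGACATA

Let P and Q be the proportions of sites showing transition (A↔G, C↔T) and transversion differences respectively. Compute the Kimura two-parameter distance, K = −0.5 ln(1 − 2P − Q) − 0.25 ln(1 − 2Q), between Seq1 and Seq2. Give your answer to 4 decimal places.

0.1940

Mismatches occur at site 7 (C/A, transversion), site 16 (G/A, transition), site 17 (C/T, transition), site 19 (G/A, transition), site 23 (A/G, transition), site 30 (T/G, transversion), site 34 (T/A, transversion), site 41 (C/A, transversion).
Of the 8 differences, 4 transitions and 4 transversions over 47 sites: P = 4/47 = 0.085106, Q = 4/47 = 0.085106.
d = −0.5·ln(0.744682) − 0.25·ln(0.829788) = −0.5·(-0.294798) − 0.25·(-0.186585) = 0.1940.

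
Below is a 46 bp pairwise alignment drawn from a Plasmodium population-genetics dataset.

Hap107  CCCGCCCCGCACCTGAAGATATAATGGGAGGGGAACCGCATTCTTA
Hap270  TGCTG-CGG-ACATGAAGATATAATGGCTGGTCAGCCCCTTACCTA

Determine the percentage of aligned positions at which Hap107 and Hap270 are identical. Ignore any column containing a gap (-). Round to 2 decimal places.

65.91%

Excluding the 2 gap columns leaves 44 comparable sites.
Differing sites — 1:C/T; 2:C/G; 4:G/T; 5:C/G; 8:C/G; 13:C/A; 28:G/C; 29:A/T; 32:G/T; 33:G/C; 35:A/G; 38:G/C; 40:A/T; 42:T/A; 44:T/C.
29 of the 44 comparable sites match, so the percent identity is 29/44 × 100 = 65.91%.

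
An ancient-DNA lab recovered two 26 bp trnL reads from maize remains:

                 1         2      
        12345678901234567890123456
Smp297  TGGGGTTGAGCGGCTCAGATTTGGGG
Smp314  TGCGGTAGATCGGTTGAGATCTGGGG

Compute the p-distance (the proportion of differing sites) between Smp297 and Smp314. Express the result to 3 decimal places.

0.231

The sequences differ at positions 3 (G/C), 7 (T/A), 10 (G/T), 14 (C/T), 16 (C/G), 21 (T/C).
There are 6 differences over 26 sites, so p = 6/26 = 0.231.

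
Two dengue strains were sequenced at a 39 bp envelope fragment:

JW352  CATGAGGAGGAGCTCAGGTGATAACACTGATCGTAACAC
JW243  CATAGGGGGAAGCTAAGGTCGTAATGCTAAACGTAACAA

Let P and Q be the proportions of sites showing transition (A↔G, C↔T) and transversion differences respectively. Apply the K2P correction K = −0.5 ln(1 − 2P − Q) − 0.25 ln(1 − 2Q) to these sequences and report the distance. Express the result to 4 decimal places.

Differing sites — 4:G/A (Ti); 5:A/G (Ti); 8:A/G (Ti); 10:G/A (Ti); 15:C/A (Tv); 20:G/C (Tv); 21:A/G (Ti); 25:C/T (Ti); 26:A/G (Ti); 29:G/A (Ti); 31:T/A (Tv); 39:C/A (Tv).
Of the 12 differences, 8 transitions and 4 transversions over 39 sites: P = 8/39 = 0.205128, Q = 4/39 = 0.102564.
d = −0.5·ln(0.487180) − 0.25·ln(0.794872) = −0.5·(-0.719122) − 0.25·(-0.229574) = 0.4170.

0.4170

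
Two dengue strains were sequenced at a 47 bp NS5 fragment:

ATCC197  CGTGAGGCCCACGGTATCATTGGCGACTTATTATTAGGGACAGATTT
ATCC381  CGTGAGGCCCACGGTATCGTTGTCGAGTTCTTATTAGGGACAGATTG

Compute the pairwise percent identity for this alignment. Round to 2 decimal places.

The sequences differ at positions 19 (A/G), 23 (G/T), 27 (C/G), 30 (A/C), 47 (T/G).
42 of the 47 sites match, so the percent identity is 42/47 × 100 = 89.36%.

89.36%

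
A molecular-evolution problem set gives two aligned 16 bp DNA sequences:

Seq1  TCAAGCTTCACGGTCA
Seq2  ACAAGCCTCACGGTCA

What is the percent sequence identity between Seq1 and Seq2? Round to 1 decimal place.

87.5%

Differing sites — 1:T/A; 7:T/C.
14 of the 16 sites match, so the percent identity is 14/16 × 100 = 87.5%.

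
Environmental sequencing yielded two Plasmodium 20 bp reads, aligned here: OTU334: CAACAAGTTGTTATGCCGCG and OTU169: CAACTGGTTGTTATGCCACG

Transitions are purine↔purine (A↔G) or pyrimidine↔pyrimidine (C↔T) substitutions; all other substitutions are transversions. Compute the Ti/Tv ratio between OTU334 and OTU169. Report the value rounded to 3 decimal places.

Mismatches occur at site 5 (A/T, transversion), site 6 (A/G, transition), site 18 (G/A, transition).
Of the 3 differences, 2 transitions and 1 transversion, so Ti/Tv = 2/1 = 2.000.

2.000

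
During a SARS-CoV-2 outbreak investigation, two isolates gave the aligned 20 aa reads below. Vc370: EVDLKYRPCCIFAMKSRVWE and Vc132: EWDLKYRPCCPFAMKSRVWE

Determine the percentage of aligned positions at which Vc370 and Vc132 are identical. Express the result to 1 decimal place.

90.0%

The sequences differ at positions 2 (V/W), 11 (I/P).
18 of the 20 sites match, so the percent identity is 18/20 × 100 = 90.0%.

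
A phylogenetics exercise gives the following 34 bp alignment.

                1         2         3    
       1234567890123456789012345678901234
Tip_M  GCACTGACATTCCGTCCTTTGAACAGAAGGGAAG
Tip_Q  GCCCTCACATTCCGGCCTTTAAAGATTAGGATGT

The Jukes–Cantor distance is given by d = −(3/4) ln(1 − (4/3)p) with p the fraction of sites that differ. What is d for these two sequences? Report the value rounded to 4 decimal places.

The sequences differ at positions 3 (A/C), 6 (G/C), 15 (T/G), 21 (G/A), 24 (C/G), 26 (G/T), 27 (A/T), 31 (G/A), 32 (A/T), 33 (A/G), 34 (G/T).
p = 11/34 = 0.323529.
d = −0.75 · ln(1 − (4/3)·0.323529) = −0.75 · ln(0.568628) = −0.75 · (-0.564529) = 0.4234.

0.4234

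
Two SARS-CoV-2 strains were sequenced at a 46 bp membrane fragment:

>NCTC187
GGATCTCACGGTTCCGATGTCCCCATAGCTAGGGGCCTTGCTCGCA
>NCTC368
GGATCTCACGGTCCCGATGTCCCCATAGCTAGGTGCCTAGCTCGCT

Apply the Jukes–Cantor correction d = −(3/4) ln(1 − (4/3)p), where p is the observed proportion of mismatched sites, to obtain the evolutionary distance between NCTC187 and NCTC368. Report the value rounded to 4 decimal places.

0.0924

Differing sites — 13:T/C; 34:G/T; 39:T/A; 46:A/T.
p = 4/46 = 0.086957.
d = −0.75 · ln(1 − (4/3)·0.086957) = −0.75 · ln(0.884057) = −0.75 · (-0.123234) = 0.0924.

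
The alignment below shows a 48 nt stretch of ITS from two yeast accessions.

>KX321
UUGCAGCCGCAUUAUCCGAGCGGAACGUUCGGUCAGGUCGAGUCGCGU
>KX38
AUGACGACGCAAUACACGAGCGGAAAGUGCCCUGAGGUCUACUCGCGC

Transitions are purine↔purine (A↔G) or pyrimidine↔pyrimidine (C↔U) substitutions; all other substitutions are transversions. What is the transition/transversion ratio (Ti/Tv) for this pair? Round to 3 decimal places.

Differing sites — 1:U/A (Tv); 4:C/A (Tv); 5:A/C (Tv); 7:C/A (Tv); 12:U/A (Tv); 15:U/C (Ti); 16:C/A (Tv); 26:C/A (Tv); 29:U/G (Tv); 31:G/C (Tv); 32:G/C (Tv); 34:C/G (Tv); 40:G/U (Tv); 42:G/C (Tv); 48:U/C (Ti).
Of the 15 differences, 2 transitions and 13 transversions, so Ti/Tv = 2/13 = 0.154.

0.154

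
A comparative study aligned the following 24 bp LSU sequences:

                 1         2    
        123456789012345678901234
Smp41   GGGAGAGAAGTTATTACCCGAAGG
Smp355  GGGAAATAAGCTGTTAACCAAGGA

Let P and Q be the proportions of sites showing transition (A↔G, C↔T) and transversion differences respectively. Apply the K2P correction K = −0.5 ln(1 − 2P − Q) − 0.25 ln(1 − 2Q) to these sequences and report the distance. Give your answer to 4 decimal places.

The sequences differ at positions 5 (G/A, transition), 7 (G/T, transversion), 11 (T/C, transition), 13 (A/G, transition), 17 (C/A, transversion), 20 (G/A, transition), 22 (A/G, transition), 24 (G/A, transition).
Of the 8 differences, 6 transitions and 2 transversions over 24 sites: P = 6/24 = 0.250000, Q = 2/24 = 0.083333.
d = −0.5·ln(0.416667) − 0.25·ln(0.833334) = −0.5·(-0.875468) − 0.25·(-0.182321) = 0.4833.

0.4833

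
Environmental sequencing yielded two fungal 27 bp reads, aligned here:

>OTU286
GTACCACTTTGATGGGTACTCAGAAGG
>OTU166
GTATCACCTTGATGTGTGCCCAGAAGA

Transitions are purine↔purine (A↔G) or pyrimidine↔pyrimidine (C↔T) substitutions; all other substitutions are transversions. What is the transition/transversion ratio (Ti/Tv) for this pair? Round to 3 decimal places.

Mismatches occur at site 4 (C↔T, transition), site 8 (T↔C, transition), site 15 (G↔T, transversion), site 18 (A↔G, transition), site 20 (T↔C, transition), site 27 (G↔A, transition).
Of the 6 differences, 5 transitions and 1 transversion, so Ti/Tv = 5/1 = 5.000.

5.000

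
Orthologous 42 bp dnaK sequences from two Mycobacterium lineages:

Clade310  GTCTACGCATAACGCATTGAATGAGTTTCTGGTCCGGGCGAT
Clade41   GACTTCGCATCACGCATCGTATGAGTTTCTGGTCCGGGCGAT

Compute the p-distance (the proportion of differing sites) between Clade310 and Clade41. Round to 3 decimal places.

Differing sites — 2:T/A; 5:A/T; 11:A/C; 18:T/C; 20:A/T.
There are 5 differences over 42 sites, so p = 5/42 = 0.119.

0.119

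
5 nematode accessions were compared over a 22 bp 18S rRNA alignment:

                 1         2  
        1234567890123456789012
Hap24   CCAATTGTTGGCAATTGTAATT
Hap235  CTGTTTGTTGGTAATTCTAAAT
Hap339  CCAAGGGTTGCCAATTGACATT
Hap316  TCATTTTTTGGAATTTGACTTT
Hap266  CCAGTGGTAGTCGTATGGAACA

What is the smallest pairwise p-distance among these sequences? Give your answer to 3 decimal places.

Pairwise Hamming distances:
  Hap24 vs Hap235: 6
  Hap24 vs Hap339: 5
  Hap24 vs Hap316: 8
  Hap24 vs Hap266: 10
  Hap235 vs Hap339: 11
  Hap235 vs Hap316: 11
  Hap235 vs Hap266: 14
  Hap339 vs Hap316: 9
  Hap339 vs Hap266: 11
  Hap316 vs Hap266: 14
The smallest is 5 mismatches, between Hap24 and Hap339; p = 5/22 = 0.227.

0.227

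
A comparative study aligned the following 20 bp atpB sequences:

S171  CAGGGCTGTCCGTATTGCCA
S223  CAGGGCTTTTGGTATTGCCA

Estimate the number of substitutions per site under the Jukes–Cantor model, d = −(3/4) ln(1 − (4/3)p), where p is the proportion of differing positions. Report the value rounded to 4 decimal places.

Mismatches occur at site 8 (G↔T), site 10 (C↔T), site 11 (C↔G).
p = 3/20 = 0.150000.
d = −0.75 · ln(1 − (4/3)·0.150000) = −0.75 · ln(0.800000) = −0.75 · (-0.223144) = 0.1674.

0.1674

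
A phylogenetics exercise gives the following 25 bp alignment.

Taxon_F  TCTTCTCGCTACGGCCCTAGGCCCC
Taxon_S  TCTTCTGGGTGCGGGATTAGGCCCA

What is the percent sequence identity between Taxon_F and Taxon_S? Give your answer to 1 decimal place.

Differing sites — 7:C/G; 9:C/G; 11:A/G; 15:C/G; 16:C/A; 17:C/T; 25:C/A.
18 of the 25 sites match, so the percent identity is 18/25 × 100 = 72.0%.

72.0%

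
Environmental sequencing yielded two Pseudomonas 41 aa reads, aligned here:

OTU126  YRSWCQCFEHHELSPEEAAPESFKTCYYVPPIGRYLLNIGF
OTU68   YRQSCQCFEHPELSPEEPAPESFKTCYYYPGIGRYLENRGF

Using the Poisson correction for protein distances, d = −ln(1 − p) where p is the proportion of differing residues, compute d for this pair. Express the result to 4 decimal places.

0.2171

The sequences differ at positions 3 (S/Q), 4 (W/S), 11 (H/P), 18 (A/P), 29 (V/Y), 31 (P/G), 37 (L/E), 39 (I/R).
p = 8/41 = 0.195122.
d = −ln(1 − 0.195122) = −ln(0.804878) = 0.2171.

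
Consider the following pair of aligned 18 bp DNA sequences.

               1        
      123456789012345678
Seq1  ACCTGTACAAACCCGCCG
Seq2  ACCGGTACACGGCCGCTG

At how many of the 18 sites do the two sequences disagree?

The sequences differ at positions 4 (T/G), 10 (A/C), 11 (A/G), 12 (C/G), 17 (C/T).
That gives 5 mismatches out of 18 aligned sites, so the Hamming distance is 5.

5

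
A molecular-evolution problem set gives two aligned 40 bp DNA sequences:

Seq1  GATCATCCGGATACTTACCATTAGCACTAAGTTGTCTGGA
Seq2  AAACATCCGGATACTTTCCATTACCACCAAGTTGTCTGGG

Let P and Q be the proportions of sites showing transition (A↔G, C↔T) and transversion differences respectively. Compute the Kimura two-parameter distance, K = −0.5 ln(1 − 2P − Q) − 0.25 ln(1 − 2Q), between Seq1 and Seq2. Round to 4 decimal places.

0.1681

Differing sites — 1:G/A (Ti); 3:T/A (Tv); 17:A/T (Tv); 24:G/C (Tv); 28:T/C (Ti); 40:A/G (Ti).
Of the 6 differences, 3 transitions and 3 transversions over 40 sites: P = 3/40 = 0.075000, Q = 3/40 = 0.075000.
d = −0.5·ln(0.775000) − 0.25·ln(0.850000) = −0.5·(-0.254892) − 0.25·(-0.162519) = 0.1681.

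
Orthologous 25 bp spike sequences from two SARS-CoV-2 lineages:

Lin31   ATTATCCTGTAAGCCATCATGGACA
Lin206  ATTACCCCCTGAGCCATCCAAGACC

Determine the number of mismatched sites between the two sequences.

8

Differing sites — 5:T/C; 8:T/C; 9:G/C; 11:A/G; 19:A/C; 20:T/A; 21:G/A; 25:A/C.
That gives 8 mismatches out of 25 aligned sites, so the Hamming distance is 8.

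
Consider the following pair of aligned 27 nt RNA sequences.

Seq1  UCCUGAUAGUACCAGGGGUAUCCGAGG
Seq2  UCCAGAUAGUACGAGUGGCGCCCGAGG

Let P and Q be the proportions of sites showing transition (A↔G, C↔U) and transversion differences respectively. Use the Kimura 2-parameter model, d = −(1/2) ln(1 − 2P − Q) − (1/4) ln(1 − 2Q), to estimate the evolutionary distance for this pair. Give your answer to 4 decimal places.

Mismatches occur at site 4 (U→A, transversion), site 13 (C→G, transversion), site 16 (G→U, transversion), site 19 (U→C, transition), site 20 (A→G, transition), site 21 (U→C, transition).
Of the 6 differences, 3 transitions and 3 transversions over 27 sites: P = 3/27 = 0.111111, Q = 3/27 = 0.111111.
d = −0.5·ln(0.666667) − 0.25·ln(0.777778) = −0.5·(-0.405465) − 0.25·(-0.251314) = 0.2656.

0.2656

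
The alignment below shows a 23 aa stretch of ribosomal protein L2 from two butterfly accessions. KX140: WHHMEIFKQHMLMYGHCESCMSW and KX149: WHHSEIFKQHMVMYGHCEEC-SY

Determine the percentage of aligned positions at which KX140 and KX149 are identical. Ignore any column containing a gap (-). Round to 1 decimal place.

Excluding the 1 gap column leaves 22 comparable sites.
Mismatches occur at site 4 (M↔S), site 12 (L↔V), site 19 (S↔E), site 23 (W↔Y).
18 of the 22 comparable sites match, so the percent identity is 18/22 × 100 = 81.8%.

81.8%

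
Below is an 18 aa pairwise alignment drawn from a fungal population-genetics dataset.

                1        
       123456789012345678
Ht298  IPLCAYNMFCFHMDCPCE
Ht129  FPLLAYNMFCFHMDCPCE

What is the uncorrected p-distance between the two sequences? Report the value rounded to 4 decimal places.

0.1111

The sequences differ at positions 1 (I/F), 4 (C/L).
There are 2 differences over 18 sites, so p = 2/18 = 0.1111.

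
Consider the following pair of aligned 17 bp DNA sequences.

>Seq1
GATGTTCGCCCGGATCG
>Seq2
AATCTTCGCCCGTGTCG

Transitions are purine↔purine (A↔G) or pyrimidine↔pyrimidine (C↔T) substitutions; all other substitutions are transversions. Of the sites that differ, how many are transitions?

Differing sites — 1:G/A (Ti); 4:G/C (Tv); 13:G/T (Tv); 14:A/G (Ti).
Of the 4 differences, 2 transitions and 2 transversions, so the answer is 2.

2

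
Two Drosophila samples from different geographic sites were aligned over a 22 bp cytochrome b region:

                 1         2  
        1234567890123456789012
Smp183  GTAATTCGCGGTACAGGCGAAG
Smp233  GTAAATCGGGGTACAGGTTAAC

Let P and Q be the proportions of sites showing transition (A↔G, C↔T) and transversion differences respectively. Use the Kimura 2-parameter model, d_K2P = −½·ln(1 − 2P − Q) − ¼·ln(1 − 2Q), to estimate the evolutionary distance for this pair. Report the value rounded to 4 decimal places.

0.2722

Mismatches occur at site 5 (T↔A, transversion), site 9 (C↔G, transversion), site 18 (C↔T, transition), site 19 (G↔T, transversion), site 22 (G↔C, transversion).
Of the 5 differences, 1 transition and 4 transversions over 22 sites: P = 1/22 = 0.045455, Q = 4/22 = 0.181818.
d = −0.5·ln(0.727272) − 0.25·ln(0.636364) = −0.5·(-0.318455) − 0.25·(-0.451985) = 0.2722.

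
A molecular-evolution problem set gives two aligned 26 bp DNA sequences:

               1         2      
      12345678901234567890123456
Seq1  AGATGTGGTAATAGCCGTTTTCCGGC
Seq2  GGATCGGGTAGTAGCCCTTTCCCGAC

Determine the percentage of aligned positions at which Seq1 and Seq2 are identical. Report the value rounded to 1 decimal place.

73.1%

Mismatches occur at site 1 (A→G), site 5 (G→C), site 6 (T→G), site 11 (A→G), site 17 (G→C), site 21 (T→C), site 25 (G→A).
19 of the 26 sites match, so the percent identity is 19/26 × 100 = 73.1%.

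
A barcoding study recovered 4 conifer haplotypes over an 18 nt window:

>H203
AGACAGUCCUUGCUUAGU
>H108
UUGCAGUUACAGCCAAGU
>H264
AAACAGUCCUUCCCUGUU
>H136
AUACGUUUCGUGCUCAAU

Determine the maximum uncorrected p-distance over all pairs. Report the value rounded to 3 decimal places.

0.611

Pairwise Hamming distances:
  H203 vs H108: 9
  H203 vs H264: 5
  H203 vs H136: 7
  H108 vs H264: 11
  H108 vs H136: 10
  H264 vs H136: 10
The largest is 11 mismatches, between H108 and H264; p = 11/18 = 0.611.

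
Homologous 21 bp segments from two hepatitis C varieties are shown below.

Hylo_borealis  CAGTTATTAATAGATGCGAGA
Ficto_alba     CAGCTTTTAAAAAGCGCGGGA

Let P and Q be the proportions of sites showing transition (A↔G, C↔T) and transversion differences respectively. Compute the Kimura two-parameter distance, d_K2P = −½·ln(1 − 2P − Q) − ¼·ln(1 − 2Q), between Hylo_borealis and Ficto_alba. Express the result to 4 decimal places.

Mismatches occur at site 4 (T↔C, transition), site 6 (A↔T, transversion), site 11 (T↔A, transversion), site 13 (G↔A, transition), site 14 (A↔G, transition), site 15 (T↔C, transition), site 19 (A↔G, transition).
Of the 7 differences, 5 transitions and 2 transversions over 21 sites: P = 5/21 = 0.238095, Q = 2/21 = 0.095238.
d = −0.5·ln(0.428572) − 0.25·ln(0.809524) = −0.5·(-0.847297) − 0.25·(-0.211309) = 0.4765.

0.4765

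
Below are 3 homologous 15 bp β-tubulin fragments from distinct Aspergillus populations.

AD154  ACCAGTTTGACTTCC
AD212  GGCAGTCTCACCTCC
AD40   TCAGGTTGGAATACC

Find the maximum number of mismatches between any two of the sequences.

10

Pairwise Hamming distances:
  AD154 vs AD212: 5
  AD154 vs AD40: 6
  AD212 vs AD40: 10
The largest is 10, between AD212 and AD40.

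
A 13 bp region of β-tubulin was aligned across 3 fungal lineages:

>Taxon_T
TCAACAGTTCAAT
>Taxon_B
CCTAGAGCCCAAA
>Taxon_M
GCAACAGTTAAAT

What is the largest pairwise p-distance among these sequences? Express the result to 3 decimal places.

Pairwise Hamming distances:
  Taxon_T vs Taxon_B: 6
  Taxon_T vs Taxon_M: 2
  Taxon_B vs Taxon_M: 7
The largest is 7 mismatches, between Taxon_B and Taxon_M; p = 7/13 = 0.538.

0.538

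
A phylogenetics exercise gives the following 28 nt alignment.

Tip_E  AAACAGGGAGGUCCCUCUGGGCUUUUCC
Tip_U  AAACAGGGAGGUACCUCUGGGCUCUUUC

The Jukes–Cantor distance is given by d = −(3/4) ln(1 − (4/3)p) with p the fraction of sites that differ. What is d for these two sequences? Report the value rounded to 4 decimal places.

0.1156

The sequences differ at positions 13 (C/A), 24 (U/C), 27 (C/U).
p = 3/28 = 0.107143.
d = −0.75 · ln(1 − (4/3)·0.107143) = −0.75 · ln(0.857143) = −0.75 · (-0.154151) = 0.1156.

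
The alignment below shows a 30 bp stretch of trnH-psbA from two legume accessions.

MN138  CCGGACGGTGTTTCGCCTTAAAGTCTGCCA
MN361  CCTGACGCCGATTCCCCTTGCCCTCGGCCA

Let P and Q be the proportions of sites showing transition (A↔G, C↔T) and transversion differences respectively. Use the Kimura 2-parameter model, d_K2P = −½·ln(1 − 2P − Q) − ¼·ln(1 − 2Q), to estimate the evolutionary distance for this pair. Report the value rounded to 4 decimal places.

0.4459

The sequences differ at positions 3 (G/T, transversion), 8 (G/C, transversion), 9 (T/C, transition), 11 (T/A, transversion), 15 (G/C, transversion), 20 (A/G, transition), 21 (A/C, transversion), 22 (A/C, transversion), 23 (G/C, transversion), 26 (T/G, transversion).
Of the 10 differences, 2 transitions and 8 transversions over 30 sites: P = 2/30 = 0.066667, Q = 8/30 = 0.266667.
d = −0.5·ln(0.599999) − 0.25·ln(0.466666) = −0.5·(-0.510827) − 0.25·(-0.762141) = 0.4459.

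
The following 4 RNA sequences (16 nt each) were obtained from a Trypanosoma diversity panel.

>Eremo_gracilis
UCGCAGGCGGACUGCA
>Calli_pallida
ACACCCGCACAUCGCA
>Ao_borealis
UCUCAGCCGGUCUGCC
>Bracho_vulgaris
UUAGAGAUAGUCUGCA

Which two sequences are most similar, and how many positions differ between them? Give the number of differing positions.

4

Pairwise Hamming distances:
  Eremo_gracilis vs Calli_pallida: 8
  Eremo_gracilis vs Ao_borealis: 4
  Eremo_gracilis vs Bracho_vulgaris: 7
  Calli_pallida vs Ao_borealis: 11
  Calli_pallida vs Bracho_vulgaris: 11
  Ao_borealis vs Bracho_vulgaris: 7
The smallest is 4, between Eremo_gracilis and Ao_borealis.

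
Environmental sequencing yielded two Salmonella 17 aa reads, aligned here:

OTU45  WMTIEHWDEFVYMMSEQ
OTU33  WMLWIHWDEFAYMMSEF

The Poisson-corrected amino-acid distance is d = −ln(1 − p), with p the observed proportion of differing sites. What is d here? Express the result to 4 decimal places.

The sequences differ at positions 3 (T/L), 4 (I/W), 5 (E/I), 11 (V/A), 17 (Q/F).
p = 5/17 = 0.294118.
d = −ln(1 − 0.294118) = −ln(0.705882) = 0.3483.

0.3483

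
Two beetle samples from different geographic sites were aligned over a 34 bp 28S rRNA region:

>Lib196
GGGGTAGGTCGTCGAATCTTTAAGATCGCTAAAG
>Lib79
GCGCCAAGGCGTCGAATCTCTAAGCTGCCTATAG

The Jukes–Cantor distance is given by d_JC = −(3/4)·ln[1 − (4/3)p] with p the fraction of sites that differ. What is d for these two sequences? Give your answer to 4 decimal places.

Differing sites — 2:G/C; 4:G/C; 5:T/C; 7:G/A; 9:T/G; 20:T/C; 25:A/C; 27:C/G; 28:G/C; 32:A/T.
p = 10/34 = 0.294118.
d = −0.75 · ln(1 − (4/3)·0.294118) = −0.75 · ln(0.607843) = −0.75 · (-0.497839) = 0.3734.

0.3734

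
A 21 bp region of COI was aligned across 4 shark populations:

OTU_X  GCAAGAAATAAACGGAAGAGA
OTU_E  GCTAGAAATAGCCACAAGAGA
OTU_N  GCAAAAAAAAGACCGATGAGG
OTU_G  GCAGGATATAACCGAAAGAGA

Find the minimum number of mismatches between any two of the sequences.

4

Pairwise Hamming distances:
  OTU_X vs OTU_E: 5
  OTU_X vs OTU_N: 6
  OTU_X vs OTU_G: 4
  OTU_E vs OTU_N: 8
  OTU_E vs OTU_G: 6
  OTU_N vs OTU_G: 10
The smallest is 4, between OTU_X and OTU_G.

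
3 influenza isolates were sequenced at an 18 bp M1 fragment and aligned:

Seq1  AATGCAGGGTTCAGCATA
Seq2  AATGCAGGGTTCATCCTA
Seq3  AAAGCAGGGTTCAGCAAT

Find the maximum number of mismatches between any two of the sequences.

5

Pairwise Hamming distances:
  Seq1 vs Seq2: 2
  Seq1 vs Seq3: 3
  Seq2 vs Seq3: 5
The largest is 5, between Seq2 and Seq3.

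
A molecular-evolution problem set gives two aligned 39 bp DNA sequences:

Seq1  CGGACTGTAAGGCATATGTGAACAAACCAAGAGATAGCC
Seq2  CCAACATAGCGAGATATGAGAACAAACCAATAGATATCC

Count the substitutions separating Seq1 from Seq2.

Differing sites — 2:G/C; 3:G/A; 6:T/A; 7:G/T; 8:T/A; 9:A/G; 10:A/C; 12:G/A; 13:C/G; 19:T/A; 31:G/T; 37:G/T.
That gives 12 mismatches out of 39 aligned sites, so the Hamming distance is 12.

12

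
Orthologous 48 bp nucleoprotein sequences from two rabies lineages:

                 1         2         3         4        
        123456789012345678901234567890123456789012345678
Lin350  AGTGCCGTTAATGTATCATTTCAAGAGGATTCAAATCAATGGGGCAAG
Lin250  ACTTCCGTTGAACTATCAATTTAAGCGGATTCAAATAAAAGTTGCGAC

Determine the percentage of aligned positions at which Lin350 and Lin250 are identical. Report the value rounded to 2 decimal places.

70.83%

Differing sites — 2:G/C; 4:G/T; 10:A/G; 12:T/A; 13:G/C; 19:T/A; 22:C/T; 26:A/C; 37:C/A; 40:T/A; 42:G/T; 43:G/T; 46:A/G; 48:G/C.
34 of the 48 sites match, so the percent identity is 34/48 × 100 = 70.83%.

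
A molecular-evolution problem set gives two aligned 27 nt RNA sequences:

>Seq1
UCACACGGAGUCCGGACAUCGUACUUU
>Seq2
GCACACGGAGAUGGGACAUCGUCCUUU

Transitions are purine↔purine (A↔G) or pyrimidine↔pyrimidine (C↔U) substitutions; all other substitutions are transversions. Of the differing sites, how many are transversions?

4

Mismatches occur at site 1 (U→G, transversion), site 11 (U→A, transversion), site 12 (C→U, transition), site 13 (C→G, transversion), site 23 (A→C, transversion).
Of the 5 differences, 1 transition and 4 transversions, so the answer is 4.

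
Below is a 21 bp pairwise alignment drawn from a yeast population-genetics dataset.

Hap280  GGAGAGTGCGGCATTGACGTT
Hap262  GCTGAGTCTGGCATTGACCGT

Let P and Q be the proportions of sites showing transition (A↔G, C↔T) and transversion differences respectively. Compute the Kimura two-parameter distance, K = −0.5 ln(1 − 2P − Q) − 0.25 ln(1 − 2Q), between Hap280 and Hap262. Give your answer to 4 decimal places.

0.3644

Differing sites — 2:G/C (Tv); 3:A/T (Tv); 8:G/C (Tv); 9:C/T (Ti); 19:G/C (Tv); 20:T/G (Tv).
Of the 6 differences, 1 transition and 5 transversions over 21 sites: P = 1/21 = 0.047619, Q = 5/21 = 0.238095.
d = −0.5·ln(0.666667) − 0.25·ln(0.523810) = −0.5·(-0.405465) − 0.25·(-0.646626) = 0.3644.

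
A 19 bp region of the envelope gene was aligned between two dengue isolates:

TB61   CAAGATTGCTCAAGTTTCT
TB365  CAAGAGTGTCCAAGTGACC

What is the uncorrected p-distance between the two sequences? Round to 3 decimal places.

Mismatches occur at site 6 (T→G), site 9 (C→T), site 10 (T→C), site 16 (T→G), site 17 (T→A), site 19 (T→C).
There are 6 differences over 19 sites, so p = 6/19 = 0.316.

0.316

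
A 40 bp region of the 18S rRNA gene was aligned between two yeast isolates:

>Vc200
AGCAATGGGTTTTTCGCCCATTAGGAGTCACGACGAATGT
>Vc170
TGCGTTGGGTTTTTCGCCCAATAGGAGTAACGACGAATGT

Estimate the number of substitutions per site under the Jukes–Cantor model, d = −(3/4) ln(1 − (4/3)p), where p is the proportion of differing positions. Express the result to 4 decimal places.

Differing sites — 1:A/T; 4:A/G; 5:A/T; 21:T/A; 29:C/A.
p = 5/40 = 0.125000.
d = −0.75 · ln(1 − (4/3)·0.125000) = −0.75 · ln(0.833333) = −0.75 · (-0.182322) = 0.1367.

0.1367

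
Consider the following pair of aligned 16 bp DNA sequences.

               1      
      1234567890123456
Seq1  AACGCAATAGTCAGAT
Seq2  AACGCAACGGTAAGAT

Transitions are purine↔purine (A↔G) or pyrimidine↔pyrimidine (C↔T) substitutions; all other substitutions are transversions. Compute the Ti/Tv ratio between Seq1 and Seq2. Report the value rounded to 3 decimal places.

2.000

Mismatches occur at site 8 (T→C, transition), site 9 (A→G, transition), site 12 (C→A, transversion).
Of the 3 differences, 2 transitions and 1 transversion, so Ti/Tv = 2/1 = 2.000.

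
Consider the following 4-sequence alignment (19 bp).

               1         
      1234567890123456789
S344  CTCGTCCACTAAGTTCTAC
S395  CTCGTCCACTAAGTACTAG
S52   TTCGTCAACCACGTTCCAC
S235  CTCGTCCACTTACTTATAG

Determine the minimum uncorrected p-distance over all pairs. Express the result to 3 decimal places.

0.105

Pairwise Hamming distances:
  S344 vs S395: 2
  S344 vs S52: 5
  S344 vs S235: 4
  S395 vs S52: 7
  S395 vs S235: 4
  S52 vs S235: 9
The smallest is 2 mismatches, between S344 and S395; p = 2/19 = 0.105.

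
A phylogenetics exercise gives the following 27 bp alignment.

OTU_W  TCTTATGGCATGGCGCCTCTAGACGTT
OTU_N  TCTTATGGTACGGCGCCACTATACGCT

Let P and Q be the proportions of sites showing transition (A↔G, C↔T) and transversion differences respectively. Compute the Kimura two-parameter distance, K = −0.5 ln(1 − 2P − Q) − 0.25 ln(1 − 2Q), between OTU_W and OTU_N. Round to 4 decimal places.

0.2158

Mismatches occur at site 9 (C/T, transition), site 11 (T/C, transition), site 18 (T/A, transversion), site 22 (G/T, transversion), site 26 (T/C, transition).
Of the 5 differences, 3 transitions and 2 transversions over 27 sites: P = 3/27 = 0.111111, Q = 2/27 = 0.074074.
d = −0.5·ln(0.703704) − 0.25·ln(0.851852) = −0.5·(-0.351397) − 0.25·(-0.160342) = 0.2158.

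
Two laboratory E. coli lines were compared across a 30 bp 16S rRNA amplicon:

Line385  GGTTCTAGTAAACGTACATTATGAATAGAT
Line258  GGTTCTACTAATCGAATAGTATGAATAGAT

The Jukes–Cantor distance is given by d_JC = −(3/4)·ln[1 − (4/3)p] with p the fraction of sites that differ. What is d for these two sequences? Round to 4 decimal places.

0.1885

The sequences differ at positions 8 (G/C), 12 (A/T), 15 (T/A), 17 (C/T), 19 (T/G).
p = 5/30 = 0.166667.
d = −0.75 · ln(1 − (4/3)·0.166667) = −0.75 · ln(0.777777) = −0.75 · (-0.251315) = 0.1885.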